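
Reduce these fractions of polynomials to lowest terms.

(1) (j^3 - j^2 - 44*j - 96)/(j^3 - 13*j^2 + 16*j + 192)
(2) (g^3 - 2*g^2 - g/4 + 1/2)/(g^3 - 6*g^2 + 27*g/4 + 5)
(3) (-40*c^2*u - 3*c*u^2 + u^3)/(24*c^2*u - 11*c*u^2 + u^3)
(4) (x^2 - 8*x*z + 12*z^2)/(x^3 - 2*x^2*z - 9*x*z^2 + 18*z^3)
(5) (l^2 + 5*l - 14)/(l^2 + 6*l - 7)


(1) = (j + 4)/(j - 8)
(2) = (2*g^2 - 5*g + 2)/(2*g^2 - 13*g + 20)
(3) = (5*c + u)/(-3*c + u)
(4) = (x - 6*z)/(x^2 - 9*z^2)
(5) = (l - 2)/(l - 1)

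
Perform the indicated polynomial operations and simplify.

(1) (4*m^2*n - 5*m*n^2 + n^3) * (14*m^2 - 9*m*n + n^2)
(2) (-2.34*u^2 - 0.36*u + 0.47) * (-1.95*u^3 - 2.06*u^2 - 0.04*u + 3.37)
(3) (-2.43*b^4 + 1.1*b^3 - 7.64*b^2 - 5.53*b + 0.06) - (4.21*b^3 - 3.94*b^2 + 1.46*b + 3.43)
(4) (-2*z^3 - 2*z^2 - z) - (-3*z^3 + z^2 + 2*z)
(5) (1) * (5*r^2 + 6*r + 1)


(1) = 56*m^4*n - 106*m^3*n^2 + 63*m^2*n^3 - 14*m*n^4 + n^5
(2) = 4.563*u^5 + 5.5224*u^4 - 0.0813*u^3 - 8.8396*u^2 - 1.232*u + 1.5839
(3) = -2.43*b^4 - 3.11*b^3 - 3.7*b^2 - 6.99*b - 3.37
(4) = z^3 - 3*z^2 - 3*z
(5) = 5*r^2 + 6*r + 1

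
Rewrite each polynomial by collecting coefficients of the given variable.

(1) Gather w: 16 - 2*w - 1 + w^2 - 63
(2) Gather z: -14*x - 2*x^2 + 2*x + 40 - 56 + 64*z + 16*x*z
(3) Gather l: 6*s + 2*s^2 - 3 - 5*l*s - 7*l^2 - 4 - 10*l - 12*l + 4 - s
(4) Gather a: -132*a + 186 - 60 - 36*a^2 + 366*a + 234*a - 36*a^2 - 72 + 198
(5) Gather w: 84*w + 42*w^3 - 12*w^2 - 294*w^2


(1) = w^2 - 2*w - 48
(2) = -2*x^2 - 12*x + z*(16*x + 64) - 16
(3) = -7*l^2 + l*(-5*s - 22) + 2*s^2 + 5*s - 3
(4) = -72*a^2 + 468*a + 252
(5) = 42*w^3 - 306*w^2 + 84*w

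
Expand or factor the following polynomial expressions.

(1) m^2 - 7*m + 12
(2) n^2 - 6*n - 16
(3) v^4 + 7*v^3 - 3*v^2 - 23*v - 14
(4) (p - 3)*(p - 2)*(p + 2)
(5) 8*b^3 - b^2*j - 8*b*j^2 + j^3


(1) = (m - 4)*(m - 3)
(2) = (n - 8)*(n + 2)
(3) = (v - 2)*(v + 1)^2*(v + 7)
(4) = p^3 - 3*p^2 - 4*p + 12
(5) = (-8*b + j)*(-b + j)*(b + j)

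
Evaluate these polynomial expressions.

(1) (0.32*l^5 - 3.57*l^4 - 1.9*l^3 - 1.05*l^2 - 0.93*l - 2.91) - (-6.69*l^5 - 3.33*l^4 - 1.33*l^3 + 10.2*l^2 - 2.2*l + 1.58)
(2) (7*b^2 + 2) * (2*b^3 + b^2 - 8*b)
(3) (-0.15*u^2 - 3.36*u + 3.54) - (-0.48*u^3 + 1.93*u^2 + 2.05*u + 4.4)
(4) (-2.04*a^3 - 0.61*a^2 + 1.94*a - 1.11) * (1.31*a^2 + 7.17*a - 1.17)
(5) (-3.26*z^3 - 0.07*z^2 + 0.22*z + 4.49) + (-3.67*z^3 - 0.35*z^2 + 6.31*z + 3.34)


(1) = 7.01*l^5 - 0.24*l^4 - 0.57*l^3 - 11.25*l^2 + 1.27*l - 4.49
(2) = 14*b^5 + 7*b^4 - 52*b^3 + 2*b^2 - 16*b
(3) = 0.48*u^3 - 2.08*u^2 - 5.41*u - 0.86
(4) = -2.6724*a^5 - 15.4259*a^4 + 0.5545*a^3 + 13.1694*a^2 - 10.2285*a + 1.2987
(5) = -6.93*z^3 - 0.42*z^2 + 6.53*z + 7.83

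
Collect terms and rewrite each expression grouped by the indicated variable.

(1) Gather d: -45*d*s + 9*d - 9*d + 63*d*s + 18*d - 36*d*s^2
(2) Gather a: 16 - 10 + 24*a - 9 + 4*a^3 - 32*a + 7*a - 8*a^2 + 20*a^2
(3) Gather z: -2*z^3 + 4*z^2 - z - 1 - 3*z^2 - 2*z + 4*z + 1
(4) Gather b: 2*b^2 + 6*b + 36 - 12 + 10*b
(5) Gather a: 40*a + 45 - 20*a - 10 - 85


(1) = d*(-36*s^2 + 18*s + 18)
(2) = 4*a^3 + 12*a^2 - a - 3
(3) = -2*z^3 + z^2 + z
(4) = 2*b^2 + 16*b + 24
(5) = 20*a - 50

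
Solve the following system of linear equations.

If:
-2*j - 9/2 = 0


Then:
j = -9/4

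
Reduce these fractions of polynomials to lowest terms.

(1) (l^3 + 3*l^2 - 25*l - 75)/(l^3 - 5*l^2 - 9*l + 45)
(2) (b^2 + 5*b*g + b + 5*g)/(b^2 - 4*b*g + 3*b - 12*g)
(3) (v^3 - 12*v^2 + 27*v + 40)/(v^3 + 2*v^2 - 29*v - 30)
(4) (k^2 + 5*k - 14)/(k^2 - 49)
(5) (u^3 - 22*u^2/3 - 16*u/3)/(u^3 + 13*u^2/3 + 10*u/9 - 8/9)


(1) = (l + 5)/(l - 3)
(2) = (b^2 + 5*b*g + b + 5*g)/(b^2 - 4*b*g + 3*b - 12*g)
(3) = (v - 8)/(v + 6)
(4) = (k - 2)/(k - 7)
(5) = (3*u^2 - 24*u)/(3*u^2 + 11*u - 4)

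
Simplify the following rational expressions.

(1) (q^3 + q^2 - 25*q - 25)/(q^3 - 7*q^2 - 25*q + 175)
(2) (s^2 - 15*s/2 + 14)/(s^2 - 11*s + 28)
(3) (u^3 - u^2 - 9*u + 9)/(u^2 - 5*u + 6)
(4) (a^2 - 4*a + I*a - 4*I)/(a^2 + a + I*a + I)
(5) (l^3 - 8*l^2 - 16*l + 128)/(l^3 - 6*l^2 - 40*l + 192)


(1) = (q + 1)/(q - 7)
(2) = (2*s - 7)/(2*s - 14)
(3) = (u^2 + 2*u - 3)/(u - 2)
(4) = (a - 4)/(a + 1)
(5) = (l + 4)/(l + 6)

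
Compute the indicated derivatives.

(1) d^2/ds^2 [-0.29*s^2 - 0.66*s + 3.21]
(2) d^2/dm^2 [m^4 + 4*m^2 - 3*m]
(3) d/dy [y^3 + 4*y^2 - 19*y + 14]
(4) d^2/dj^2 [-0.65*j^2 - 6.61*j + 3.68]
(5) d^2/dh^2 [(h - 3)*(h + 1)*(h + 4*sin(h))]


(1) = -0.580000000000000
(2) = 12*m^2 + 8
(3) = 3*y^2 + 8*y - 19
(4) = -1.30000000000000
(5) = -4*h^2*sin(h) + 8*h*sin(h) + 16*h*cos(h) + 6*h + 20*sin(h) - 16*cos(h) - 4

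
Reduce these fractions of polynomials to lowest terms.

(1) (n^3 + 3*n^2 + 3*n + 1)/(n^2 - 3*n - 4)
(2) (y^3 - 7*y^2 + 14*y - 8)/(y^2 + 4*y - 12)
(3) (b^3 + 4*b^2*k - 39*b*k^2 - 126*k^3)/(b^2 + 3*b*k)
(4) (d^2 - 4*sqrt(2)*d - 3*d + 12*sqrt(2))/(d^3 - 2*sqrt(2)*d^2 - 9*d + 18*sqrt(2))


(1) = (n^2 + 2*n + 1)/(n - 4)
(2) = (y^2 - 5*y + 4)/(y + 6)
(3) = (b^2 + b*k - 42*k^2)/b
(4) = (d - 4*sqrt(2))/(d^2 + d*(3 - 2*sqrt(2)) - 6*sqrt(2))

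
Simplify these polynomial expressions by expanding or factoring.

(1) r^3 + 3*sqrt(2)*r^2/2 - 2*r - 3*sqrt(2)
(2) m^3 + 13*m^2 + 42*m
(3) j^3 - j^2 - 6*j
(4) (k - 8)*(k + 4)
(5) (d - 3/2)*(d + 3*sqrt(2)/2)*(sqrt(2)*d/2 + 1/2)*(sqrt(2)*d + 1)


(1) = (r - sqrt(2))*(r + sqrt(2))*(r + 3*sqrt(2)/2)
(2) = m*(m + 6)*(m + 7)
(3) = j*(j - 3)*(j + 2)
(4) = k^2 - 4*k - 32
(5) = d^4 - 3*d^3/2 + 5*sqrt(2)*d^3/2 - 15*sqrt(2)*d^2/4 + 7*d^2/2 - 21*d/4 + 3*sqrt(2)*d/4 - 9*sqrt(2)/8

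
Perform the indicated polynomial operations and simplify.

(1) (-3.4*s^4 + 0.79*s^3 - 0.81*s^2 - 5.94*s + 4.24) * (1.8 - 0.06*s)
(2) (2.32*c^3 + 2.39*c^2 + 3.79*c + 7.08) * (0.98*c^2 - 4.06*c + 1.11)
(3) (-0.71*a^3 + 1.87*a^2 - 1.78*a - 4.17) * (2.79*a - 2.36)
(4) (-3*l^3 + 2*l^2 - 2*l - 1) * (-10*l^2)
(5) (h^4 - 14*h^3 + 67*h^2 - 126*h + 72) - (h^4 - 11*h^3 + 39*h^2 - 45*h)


(1) = 0.204*s^5 - 6.1674*s^4 + 1.4706*s^3 - 1.1016*s^2 - 10.9464*s + 7.632
(2) = 2.2736*c^5 - 7.077*c^4 - 3.414*c^3 - 5.7961*c^2 - 24.5379*c + 7.8588
(3) = -1.9809*a^4 + 6.8929*a^3 - 9.3794*a^2 - 7.4335*a + 9.8412
(4) = 30*l^5 - 20*l^4 + 20*l^3 + 10*l^2
(5) = -3*h^3 + 28*h^2 - 81*h + 72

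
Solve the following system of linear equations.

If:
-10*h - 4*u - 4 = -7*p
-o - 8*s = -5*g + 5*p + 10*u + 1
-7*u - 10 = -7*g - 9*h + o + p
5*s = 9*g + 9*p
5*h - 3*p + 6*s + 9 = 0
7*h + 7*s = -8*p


Then:
g = -1803/2587
h = -5283/2587
o = -198780/2587
p = 2898/2587
s = 1971/2587
u = 15692/2587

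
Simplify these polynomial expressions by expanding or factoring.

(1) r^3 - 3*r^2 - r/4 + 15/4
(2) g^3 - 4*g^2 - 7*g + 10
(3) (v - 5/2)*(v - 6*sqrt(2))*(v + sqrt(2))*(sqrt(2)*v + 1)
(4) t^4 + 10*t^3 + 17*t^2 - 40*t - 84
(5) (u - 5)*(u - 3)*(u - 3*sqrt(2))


(1) = (r - 5/2)*(r - 3/2)*(r + 1)
(2) = (g - 5)*(g - 1)*(g + 2)
(3) = sqrt(2)*v^4 - 9*v^3 - 5*sqrt(2)*v^3/2 - 17*sqrt(2)*v^2 + 45*v^2/2 - 12*v + 85*sqrt(2)*v/2 + 30
(4) = (t - 2)*(t + 2)*(t + 3)*(t + 7)
(5) = u^3 - 8*u^2 - 3*sqrt(2)*u^2 + 15*u + 24*sqrt(2)*u - 45*sqrt(2)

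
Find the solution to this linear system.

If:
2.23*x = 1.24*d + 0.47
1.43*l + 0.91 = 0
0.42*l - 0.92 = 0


Then:
No Solution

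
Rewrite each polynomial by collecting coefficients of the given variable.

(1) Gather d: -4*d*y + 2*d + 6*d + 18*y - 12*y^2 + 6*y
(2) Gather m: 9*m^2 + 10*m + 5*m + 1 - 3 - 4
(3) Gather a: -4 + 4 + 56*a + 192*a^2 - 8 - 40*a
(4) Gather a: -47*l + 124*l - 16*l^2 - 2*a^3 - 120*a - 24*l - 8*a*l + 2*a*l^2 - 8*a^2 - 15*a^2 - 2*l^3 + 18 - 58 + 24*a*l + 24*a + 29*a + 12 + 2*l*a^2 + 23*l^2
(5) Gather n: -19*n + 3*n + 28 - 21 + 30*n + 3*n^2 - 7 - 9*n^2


(1) = d*(8 - 4*y) - 12*y^2 + 24*y
(2) = 9*m^2 + 15*m - 6
(3) = 192*a^2 + 16*a - 8
(4) = -2*a^3 + a^2*(2*l - 23) + a*(2*l^2 + 16*l - 67) - 2*l^3 + 7*l^2 + 53*l - 28
(5) = -6*n^2 + 14*n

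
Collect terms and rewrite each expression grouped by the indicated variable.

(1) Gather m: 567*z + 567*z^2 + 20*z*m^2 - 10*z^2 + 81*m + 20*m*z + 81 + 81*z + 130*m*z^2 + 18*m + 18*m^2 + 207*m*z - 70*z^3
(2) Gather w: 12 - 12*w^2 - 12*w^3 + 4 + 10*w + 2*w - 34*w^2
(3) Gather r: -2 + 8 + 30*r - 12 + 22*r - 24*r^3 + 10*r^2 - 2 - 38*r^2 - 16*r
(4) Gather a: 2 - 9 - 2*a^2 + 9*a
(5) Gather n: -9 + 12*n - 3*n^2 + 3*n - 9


(1) = m^2*(20*z + 18) + m*(130*z^2 + 227*z + 99) - 70*z^3 + 557*z^2 + 648*z + 81
(2) = -12*w^3 - 46*w^2 + 12*w + 16
(3) = -24*r^3 - 28*r^2 + 36*r - 8
(4) = -2*a^2 + 9*a - 7
(5) = -3*n^2 + 15*n - 18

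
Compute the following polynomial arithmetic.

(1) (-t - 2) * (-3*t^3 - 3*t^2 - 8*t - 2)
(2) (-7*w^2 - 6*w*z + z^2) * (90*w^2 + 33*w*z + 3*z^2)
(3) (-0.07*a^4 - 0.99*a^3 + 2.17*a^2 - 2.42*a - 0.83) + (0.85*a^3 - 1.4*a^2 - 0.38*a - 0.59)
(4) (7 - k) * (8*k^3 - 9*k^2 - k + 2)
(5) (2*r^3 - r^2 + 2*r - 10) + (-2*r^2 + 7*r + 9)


(1) = 3*t^4 + 9*t^3 + 14*t^2 + 18*t + 4
(2) = -630*w^4 - 771*w^3*z - 129*w^2*z^2 + 15*w*z^3 + 3*z^4
(3) = -0.07*a^4 - 0.14*a^3 + 0.77*a^2 - 2.8*a - 1.42
(4) = -8*k^4 + 65*k^3 - 62*k^2 - 9*k + 14
(5) = 2*r^3 - 3*r^2 + 9*r - 1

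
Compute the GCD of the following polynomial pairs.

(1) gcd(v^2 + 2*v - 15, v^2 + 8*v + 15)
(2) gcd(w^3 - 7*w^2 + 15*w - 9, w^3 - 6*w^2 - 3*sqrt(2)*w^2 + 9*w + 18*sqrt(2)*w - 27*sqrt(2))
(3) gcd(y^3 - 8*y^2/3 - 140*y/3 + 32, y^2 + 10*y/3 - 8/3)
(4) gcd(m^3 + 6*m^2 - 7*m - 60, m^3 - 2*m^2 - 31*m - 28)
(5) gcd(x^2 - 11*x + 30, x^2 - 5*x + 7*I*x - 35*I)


(1) = gcd((v - 3)*(v + 5), (v + 3)*(v + 5)) = v + 5
(2) = w^2 - 6*w + 9
(3) = gcd((y - 8)*(y - 2/3)*(y + 6), (y - 2/3)*(y + 4)) = y - 2/3
(4) = gcd((m - 3)*(m + 4)*(m + 5), (m - 7)*(m + 1)*(m + 4)) = m + 4
(5) = x - 5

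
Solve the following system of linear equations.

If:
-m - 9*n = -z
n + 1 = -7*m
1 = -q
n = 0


Then:
m = -1/7
n = 0
q = -1
z = -1/7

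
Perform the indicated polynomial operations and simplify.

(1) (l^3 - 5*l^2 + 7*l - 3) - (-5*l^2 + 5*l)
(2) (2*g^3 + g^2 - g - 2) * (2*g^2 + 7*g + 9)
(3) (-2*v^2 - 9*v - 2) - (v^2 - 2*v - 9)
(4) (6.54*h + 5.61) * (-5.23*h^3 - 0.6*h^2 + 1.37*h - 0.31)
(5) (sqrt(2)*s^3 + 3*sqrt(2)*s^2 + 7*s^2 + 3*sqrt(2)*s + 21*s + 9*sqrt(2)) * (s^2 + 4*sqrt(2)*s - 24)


(1) = l^3 + 2*l - 3
(2) = 4*g^5 + 16*g^4 + 23*g^3 - 2*g^2 - 23*g - 18
(3) = -3*v^2 - 7*v + 7
(4) = -34.2042*h^4 - 33.2643*h^3 + 5.5938*h^2 + 5.6583*h - 1.7391
(5) = sqrt(2)*s^5 + 3*sqrt(2)*s^4 + 15*s^4 + 7*sqrt(2)*s^3 + 45*s^3 - 144*s^2 + 21*sqrt(2)*s^2 - 432*s - 72*sqrt(2)*s - 216*sqrt(2)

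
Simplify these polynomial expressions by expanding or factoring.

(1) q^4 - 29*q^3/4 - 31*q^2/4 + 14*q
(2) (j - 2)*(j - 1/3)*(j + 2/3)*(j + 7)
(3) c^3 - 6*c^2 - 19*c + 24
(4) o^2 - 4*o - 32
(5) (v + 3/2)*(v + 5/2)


(1) = q*(q - 8)*(q - 1)*(q + 7/4)
(2) = j^4 + 16*j^3/3 - 113*j^2/9 - 52*j/9 + 28/9
(3) = (c - 8)*(c - 1)*(c + 3)
(4) = (o - 8)*(o + 4)
(5) = v^2 + 4*v + 15/4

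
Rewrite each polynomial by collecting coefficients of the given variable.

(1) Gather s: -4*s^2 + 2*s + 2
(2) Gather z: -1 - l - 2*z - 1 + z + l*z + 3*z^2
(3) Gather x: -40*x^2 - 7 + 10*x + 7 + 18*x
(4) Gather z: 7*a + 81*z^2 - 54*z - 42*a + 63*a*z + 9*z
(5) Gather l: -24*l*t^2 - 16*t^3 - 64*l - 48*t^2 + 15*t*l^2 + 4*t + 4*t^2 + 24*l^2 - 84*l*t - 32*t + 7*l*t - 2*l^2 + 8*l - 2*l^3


(1) = -4*s^2 + 2*s + 2
(2) = -l + 3*z^2 + z*(l - 1) - 2
(3) = -40*x^2 + 28*x
(4) = -35*a + 81*z^2 + z*(63*a - 45)
(5) = -2*l^3 + l^2*(15*t + 22) + l*(-24*t^2 - 77*t - 56) - 16*t^3 - 44*t^2 - 28*t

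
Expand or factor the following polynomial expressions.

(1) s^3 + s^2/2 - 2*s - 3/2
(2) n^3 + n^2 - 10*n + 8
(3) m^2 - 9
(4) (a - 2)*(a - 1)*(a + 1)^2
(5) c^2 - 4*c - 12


(1) = (s - 3/2)*(s + 1)^2
(2) = (n - 2)*(n - 1)*(n + 4)
(3) = (m - 3)*(m + 3)
(4) = a^4 - a^3 - 3*a^2 + a + 2
(5) = (c - 6)*(c + 2)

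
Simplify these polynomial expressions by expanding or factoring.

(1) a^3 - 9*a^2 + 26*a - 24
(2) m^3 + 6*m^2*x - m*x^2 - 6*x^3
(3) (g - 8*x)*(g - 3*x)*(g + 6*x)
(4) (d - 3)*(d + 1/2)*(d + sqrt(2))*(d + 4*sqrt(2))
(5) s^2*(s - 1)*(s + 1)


(1) = (a - 4)*(a - 3)*(a - 2)
(2) = (m - x)*(m + x)*(m + 6*x)
(3) = g^3 - 5*g^2*x - 42*g*x^2 + 144*x^3
(4) = d^4 - 5*d^3/2 + 5*sqrt(2)*d^3 - 25*sqrt(2)*d^2/2 + 13*d^2/2 - 20*d - 15*sqrt(2)*d/2 - 12
(5) = s^4 - s^2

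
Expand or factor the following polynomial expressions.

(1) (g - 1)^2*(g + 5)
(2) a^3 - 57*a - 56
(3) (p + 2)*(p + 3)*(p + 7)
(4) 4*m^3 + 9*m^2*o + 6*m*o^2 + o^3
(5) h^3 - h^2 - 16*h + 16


(1) = g^3 + 3*g^2 - 9*g + 5
(2) = (a - 8)*(a + 1)*(a + 7)
(3) = p^3 + 12*p^2 + 41*p + 42
(4) = (m + o)^2*(4*m + o)
(5) = (h - 4)*(h - 1)*(h + 4)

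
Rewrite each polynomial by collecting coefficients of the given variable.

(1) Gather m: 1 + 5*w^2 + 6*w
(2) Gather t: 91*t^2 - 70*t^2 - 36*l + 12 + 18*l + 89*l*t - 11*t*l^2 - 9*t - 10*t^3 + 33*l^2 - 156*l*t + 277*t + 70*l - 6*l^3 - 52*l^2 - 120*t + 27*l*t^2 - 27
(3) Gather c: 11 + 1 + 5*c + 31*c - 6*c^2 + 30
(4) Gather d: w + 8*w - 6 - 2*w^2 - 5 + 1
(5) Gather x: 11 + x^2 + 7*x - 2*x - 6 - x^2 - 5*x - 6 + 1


(1) = 5*w^2 + 6*w + 1
(2) = -6*l^3 - 19*l^2 + 52*l - 10*t^3 + t^2*(27*l + 21) + t*(-11*l^2 - 67*l + 148) - 15
(3) = -6*c^2 + 36*c + 42
(4) = -2*w^2 + 9*w - 10
(5) = 0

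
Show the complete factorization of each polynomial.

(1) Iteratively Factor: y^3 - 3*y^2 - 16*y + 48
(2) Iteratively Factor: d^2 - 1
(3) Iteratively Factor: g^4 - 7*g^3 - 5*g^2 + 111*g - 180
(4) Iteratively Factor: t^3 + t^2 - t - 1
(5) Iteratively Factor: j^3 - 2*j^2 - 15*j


(1) = (y + 4)*(y^2 - 7*y + 12) = (y - 3)*(y + 4)*(y - 4)
(2) = (d + 1)*(d - 1)
(3) = (g - 5)*(g^3 - 2*g^2 - 15*g + 36) = (g - 5)*(g - 3)*(g^2 + g - 12) = (g - 5)*(g - 3)^2*(g + 4)
(4) = (t + 1)*(t^2 - 1) = (t - 1)*(t + 1)*(t + 1)
(5) = (j - 5)*(j^2 + 3*j) = j*(j - 5)*(j + 3)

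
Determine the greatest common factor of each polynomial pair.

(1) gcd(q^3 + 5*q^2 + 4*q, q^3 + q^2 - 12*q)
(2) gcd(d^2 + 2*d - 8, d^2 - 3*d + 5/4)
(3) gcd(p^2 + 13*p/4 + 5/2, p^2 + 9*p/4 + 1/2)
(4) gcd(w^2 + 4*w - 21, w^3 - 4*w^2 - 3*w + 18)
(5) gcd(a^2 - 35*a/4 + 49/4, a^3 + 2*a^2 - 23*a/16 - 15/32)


(1) = q^2 + 4*q
(2) = gcd((d - 2)*(d + 4), (d - 5/2)*(d - 1/2)) = 1
(3) = gcd((p + 5/4)*(p + 2), (p + 1/4)*(p + 2)) = p + 2
(4) = gcd((w - 3)*(w + 7), (w - 3)^2*(w + 2)) = w - 3
(5) = gcd((a - 7)*(a - 7/4), (a - 3/4)*(a + 1/4)*(a + 5/2)) = 1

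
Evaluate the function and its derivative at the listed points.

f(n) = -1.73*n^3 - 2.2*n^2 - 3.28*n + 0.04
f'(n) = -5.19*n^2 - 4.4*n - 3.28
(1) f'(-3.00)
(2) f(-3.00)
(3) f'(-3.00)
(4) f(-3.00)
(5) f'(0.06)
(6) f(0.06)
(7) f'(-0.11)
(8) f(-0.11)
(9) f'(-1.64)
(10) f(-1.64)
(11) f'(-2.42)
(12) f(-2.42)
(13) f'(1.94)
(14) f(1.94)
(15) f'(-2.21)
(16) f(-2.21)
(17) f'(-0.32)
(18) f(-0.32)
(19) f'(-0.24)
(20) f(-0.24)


(1) = -36.79
(2) = 36.79
(3) = -36.79
(4) = 36.79
(5) = -3.56
(6) = -0.17
(7) = -2.86
(8) = 0.38
(9) = -10.02
(10) = 7.13
(11) = -23.03
(12) = 19.61
(13) = -31.35
(14) = -27.23
(15) = -18.90
(16) = 15.22
(17) = -2.40
(18) = 0.92
(19) = -2.52
(20) = 0.72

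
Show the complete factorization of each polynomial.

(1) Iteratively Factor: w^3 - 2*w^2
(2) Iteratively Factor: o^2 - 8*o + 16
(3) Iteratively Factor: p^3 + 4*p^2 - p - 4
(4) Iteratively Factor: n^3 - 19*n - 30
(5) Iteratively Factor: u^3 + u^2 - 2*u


(1) = (w)*(w^2 - 2*w) = w*(w - 2)*(w)
(2) = (o - 4)*(o - 4)
(3) = (p + 1)*(p^2 + 3*p - 4) = (p + 1)*(p + 4)*(p - 1)
(4) = (n + 2)*(n^2 - 2*n - 15) = (n + 2)*(n + 3)*(n - 5)
(5) = (u + 2)*(u^2 - u) = (u - 1)*(u + 2)*(u)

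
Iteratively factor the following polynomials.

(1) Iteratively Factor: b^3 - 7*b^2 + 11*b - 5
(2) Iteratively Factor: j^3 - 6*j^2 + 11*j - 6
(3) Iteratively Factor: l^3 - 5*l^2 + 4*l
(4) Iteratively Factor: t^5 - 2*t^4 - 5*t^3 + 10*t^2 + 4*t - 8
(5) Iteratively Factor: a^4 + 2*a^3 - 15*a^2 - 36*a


(1) = (b - 1)*(b^2 - 6*b + 5) = (b - 1)^2*(b - 5)
(2) = (j - 3)*(j^2 - 3*j + 2) = (j - 3)*(j - 2)*(j - 1)
(3) = (l - 4)*(l^2 - l) = (l - 4)*(l - 1)*(l)
(4) = (t - 2)*(t^4 - 5*t^2 + 4) = (t - 2)*(t + 1)*(t^3 - t^2 - 4*t + 4) = (t - 2)*(t - 1)*(t + 1)*(t^2 - 4) = (t - 2)^2*(t - 1)*(t + 1)*(t + 2)
(5) = (a + 3)*(a^3 - a^2 - 12*a) = (a - 4)*(a + 3)*(a^2 + 3*a) = (a - 4)*(a + 3)^2*(a)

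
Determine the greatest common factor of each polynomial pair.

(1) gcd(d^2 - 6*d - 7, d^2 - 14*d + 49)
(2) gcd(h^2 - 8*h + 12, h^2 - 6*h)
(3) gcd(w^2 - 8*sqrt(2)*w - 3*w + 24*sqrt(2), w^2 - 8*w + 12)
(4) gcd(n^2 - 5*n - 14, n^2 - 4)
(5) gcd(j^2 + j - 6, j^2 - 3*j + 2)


(1) = d - 7
(2) = gcd((h - 6)*(h - 2), h*(h - 6)) = h - 6
(3) = gcd((w - 3)*(w - 8*sqrt(2)), (w - 6)*(w - 2)) = 1
(4) = n + 2
(5) = gcd((j - 2)*(j + 3), (j - 2)*(j - 1)) = j - 2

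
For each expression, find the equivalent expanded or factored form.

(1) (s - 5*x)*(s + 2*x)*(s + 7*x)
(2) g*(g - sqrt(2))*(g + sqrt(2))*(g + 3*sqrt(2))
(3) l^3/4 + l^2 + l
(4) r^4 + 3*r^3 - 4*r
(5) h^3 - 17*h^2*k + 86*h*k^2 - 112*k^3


(1) = s^3 + 4*s^2*x - 31*s*x^2 - 70*x^3
(2) = g^4 + 3*sqrt(2)*g^3 - 2*g^2 - 6*sqrt(2)*g
(3) = l*(l/4 + 1/2)*(l + 2)
(4) = r*(r - 1)*(r + 2)^2
(5) = (h - 8*k)*(h - 7*k)*(h - 2*k)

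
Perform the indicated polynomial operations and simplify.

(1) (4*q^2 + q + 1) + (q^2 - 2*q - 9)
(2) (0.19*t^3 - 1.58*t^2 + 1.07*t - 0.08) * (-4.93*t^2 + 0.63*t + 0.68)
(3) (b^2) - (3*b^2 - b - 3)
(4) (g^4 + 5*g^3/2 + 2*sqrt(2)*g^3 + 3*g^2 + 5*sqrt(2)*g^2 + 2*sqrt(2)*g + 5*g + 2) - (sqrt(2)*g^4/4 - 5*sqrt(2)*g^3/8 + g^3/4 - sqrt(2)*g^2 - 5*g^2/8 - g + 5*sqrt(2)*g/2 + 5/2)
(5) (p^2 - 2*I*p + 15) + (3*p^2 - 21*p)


(1) = 5*q^2 - q - 8
(2) = -0.9367*t^5 + 7.9091*t^4 - 6.1413*t^3 - 0.0059*t^2 + 0.6772*t - 0.0544
(3) = -2*b^2 + b + 3
(4) = -sqrt(2)*g^4/4 + g^4 + 9*g^3/4 + 21*sqrt(2)*g^3/8 + 29*g^2/8 + 6*sqrt(2)*g^2 - sqrt(2)*g/2 + 6*g - 1/2
(5) = 4*p^2 - 21*p - 2*I*p + 15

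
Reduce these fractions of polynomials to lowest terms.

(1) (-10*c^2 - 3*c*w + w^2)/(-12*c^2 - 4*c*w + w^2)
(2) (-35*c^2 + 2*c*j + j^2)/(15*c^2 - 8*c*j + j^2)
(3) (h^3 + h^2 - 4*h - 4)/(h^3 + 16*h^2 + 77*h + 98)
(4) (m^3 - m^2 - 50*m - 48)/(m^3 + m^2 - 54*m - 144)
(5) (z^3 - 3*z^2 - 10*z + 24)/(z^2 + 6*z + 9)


(1) = (-5*c + w)/(-6*c + w)
(2) = (-7*c - j)/(3*c - j)
(3) = (h^2 - h - 2)/(h^2 + 14*h + 49)
(4) = (m + 1)/(m + 3)
(5) = (z^2 - 6*z + 8)/(z + 3)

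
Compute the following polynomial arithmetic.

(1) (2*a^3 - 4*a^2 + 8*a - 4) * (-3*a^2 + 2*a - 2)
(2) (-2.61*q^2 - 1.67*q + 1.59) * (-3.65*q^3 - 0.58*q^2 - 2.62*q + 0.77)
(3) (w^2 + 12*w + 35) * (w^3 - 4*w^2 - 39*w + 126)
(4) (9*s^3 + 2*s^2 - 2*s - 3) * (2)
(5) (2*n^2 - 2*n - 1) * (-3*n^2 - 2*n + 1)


(1) = -6*a^5 + 16*a^4 - 36*a^3 + 36*a^2 - 24*a + 8
(2) = 9.5265*q^5 + 7.6093*q^4 + 2.0033*q^3 + 1.4435*q^2 - 5.4517*q + 1.2243
(3) = w^5 + 8*w^4 - 52*w^3 - 482*w^2 + 147*w + 4410
(4) = 18*s^3 + 4*s^2 - 4*s - 6
(5) = -6*n^4 + 2*n^3 + 9*n^2 - 1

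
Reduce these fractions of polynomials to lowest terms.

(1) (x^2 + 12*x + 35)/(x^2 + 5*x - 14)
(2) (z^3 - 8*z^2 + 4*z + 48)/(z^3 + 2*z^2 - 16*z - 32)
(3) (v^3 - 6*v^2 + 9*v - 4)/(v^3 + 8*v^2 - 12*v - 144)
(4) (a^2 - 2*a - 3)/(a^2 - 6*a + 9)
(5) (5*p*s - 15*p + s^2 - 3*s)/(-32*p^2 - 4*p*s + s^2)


(1) = (x + 5)/(x - 2)
(2) = (z - 6)/(z + 4)
(3) = (v^2 - 2*v + 1)/(v^2 + 12*v + 36)
(4) = (a + 1)/(a - 3)
(5) = (-5*p*s + 15*p - s^2 + 3*s)/(32*p^2 + 4*p*s - s^2)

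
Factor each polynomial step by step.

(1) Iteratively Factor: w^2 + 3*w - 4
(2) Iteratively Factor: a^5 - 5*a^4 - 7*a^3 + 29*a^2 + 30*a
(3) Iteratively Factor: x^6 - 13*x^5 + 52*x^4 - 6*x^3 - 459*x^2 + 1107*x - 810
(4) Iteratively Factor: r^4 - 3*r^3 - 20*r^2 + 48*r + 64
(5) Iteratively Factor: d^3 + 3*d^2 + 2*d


(1) = (w + 4)*(w - 1)
(2) = (a + 1)*(a^4 - 6*a^3 - a^2 + 30*a) = (a + 1)*(a + 2)*(a^3 - 8*a^2 + 15*a) = (a - 5)*(a + 1)*(a + 2)*(a^2 - 3*a) = (a - 5)*(a - 3)*(a + 1)*(a + 2)*(a)
(3) = (x - 3)*(x^5 - 10*x^4 + 22*x^3 + 60*x^2 - 279*x + 270) = (x - 3)*(x + 3)*(x^4 - 13*x^3 + 61*x^2 - 123*x + 90) = (x - 3)^2*(x + 3)*(x^3 - 10*x^2 + 31*x - 30) = (x - 3)^2*(x - 2)*(x + 3)*(x^2 - 8*x + 15) = (x - 3)^3*(x - 2)*(x + 3)*(x - 5)
(4) = (r - 4)*(r^3 + r^2 - 16*r - 16) = (r - 4)*(r + 4)*(r^2 - 3*r - 4) = (r - 4)^2*(r + 4)*(r + 1)
(5) = (d)*(d^2 + 3*d + 2) = d*(d + 1)*(d + 2)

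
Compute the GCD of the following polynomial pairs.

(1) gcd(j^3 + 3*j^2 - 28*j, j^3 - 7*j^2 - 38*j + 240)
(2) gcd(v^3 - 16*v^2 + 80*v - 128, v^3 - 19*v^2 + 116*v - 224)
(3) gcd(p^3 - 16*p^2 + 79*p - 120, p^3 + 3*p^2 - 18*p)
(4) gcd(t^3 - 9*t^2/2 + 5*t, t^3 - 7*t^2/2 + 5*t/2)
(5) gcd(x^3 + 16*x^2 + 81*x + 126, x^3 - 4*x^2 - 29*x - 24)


(1) = 1
(2) = gcd((v - 8)*(v - 4)^2, (v - 8)*(v - 7)*(v - 4)) = v^2 - 12*v + 32
(3) = p - 3
(4) = gcd(t*(t - 5/2)*(t - 2), t*(t - 5/2)*(t - 1)) = t^2 - 5*t/2
(5) = gcd((x + 3)*(x + 6)*(x + 7), (x - 8)*(x + 1)*(x + 3)) = x + 3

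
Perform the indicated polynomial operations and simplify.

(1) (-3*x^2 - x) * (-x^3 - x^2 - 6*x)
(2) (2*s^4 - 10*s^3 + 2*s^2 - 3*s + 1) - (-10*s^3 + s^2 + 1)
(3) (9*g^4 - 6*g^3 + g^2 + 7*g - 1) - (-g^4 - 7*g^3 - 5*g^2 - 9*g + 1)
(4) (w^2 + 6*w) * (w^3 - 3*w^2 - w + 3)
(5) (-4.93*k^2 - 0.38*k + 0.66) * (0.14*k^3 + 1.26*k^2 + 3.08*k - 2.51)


(1) = 3*x^5 + 4*x^4 + 19*x^3 + 6*x^2
(2) = 2*s^4 + s^2 - 3*s
(3) = 10*g^4 + g^3 + 6*g^2 + 16*g - 2
(4) = w^5 + 3*w^4 - 19*w^3 - 3*w^2 + 18*w
(5) = -0.6902*k^5 - 6.265*k^4 - 15.5708*k^3 + 12.0355*k^2 + 2.9866*k - 1.6566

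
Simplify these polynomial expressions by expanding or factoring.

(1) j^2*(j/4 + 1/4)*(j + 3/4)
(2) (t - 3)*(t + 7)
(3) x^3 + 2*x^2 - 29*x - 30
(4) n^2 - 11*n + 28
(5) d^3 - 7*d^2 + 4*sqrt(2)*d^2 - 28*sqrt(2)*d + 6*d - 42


(1) = j^4/4 + 7*j^3/16 + 3*j^2/16
(2) = t^2 + 4*t - 21
(3) = (x - 5)*(x + 1)*(x + 6)
(4) = (n - 7)*(n - 4)
(5) = (d - 7)*(d + sqrt(2))*(d + 3*sqrt(2))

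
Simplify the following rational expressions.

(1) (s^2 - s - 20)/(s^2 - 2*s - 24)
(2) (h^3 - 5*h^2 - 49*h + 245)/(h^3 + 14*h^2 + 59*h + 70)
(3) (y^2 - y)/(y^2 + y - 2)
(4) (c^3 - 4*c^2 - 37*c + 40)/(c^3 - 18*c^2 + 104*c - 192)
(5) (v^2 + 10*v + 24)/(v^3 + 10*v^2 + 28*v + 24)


(1) = (s - 5)/(s - 6)
(2) = (h^2 - 12*h + 35)/(h^2 + 7*h + 10)
(3) = y/(y + 2)
(4) = (c^2 + 4*c - 5)/(c^2 - 10*c + 24)
(5) = (v + 4)/(v^2 + 4*v + 4)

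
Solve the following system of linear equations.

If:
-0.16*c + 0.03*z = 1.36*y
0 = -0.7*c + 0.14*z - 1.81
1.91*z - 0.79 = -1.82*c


Then:
c = -2.10
y = 0.30
z = 2.42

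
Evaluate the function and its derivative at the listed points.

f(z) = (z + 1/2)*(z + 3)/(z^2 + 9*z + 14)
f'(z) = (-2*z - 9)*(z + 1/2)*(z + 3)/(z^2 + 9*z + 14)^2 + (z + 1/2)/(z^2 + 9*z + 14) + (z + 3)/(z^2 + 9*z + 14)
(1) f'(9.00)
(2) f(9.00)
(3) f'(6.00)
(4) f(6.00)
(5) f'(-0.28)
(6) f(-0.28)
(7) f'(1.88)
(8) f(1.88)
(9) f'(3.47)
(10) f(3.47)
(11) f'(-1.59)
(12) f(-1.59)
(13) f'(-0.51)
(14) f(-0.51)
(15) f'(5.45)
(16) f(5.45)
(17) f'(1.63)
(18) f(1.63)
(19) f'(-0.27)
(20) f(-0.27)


(1) = 0.02
(2) = 0.65
(3) = 0.04
(4) = 0.56
(5) = 0.22
(6) = 0.05
(7) = 0.09
(8) = 0.34
(9) = 0.06
(10) = 0.45
(11) = 1.96
(12) = -0.69
(13) = 0.26
(14) = -0.00
(15) = 0.04
(16) = 0.54
(17) = 0.09
(18) = 0.31
(19) = 0.22
(20) = 0.05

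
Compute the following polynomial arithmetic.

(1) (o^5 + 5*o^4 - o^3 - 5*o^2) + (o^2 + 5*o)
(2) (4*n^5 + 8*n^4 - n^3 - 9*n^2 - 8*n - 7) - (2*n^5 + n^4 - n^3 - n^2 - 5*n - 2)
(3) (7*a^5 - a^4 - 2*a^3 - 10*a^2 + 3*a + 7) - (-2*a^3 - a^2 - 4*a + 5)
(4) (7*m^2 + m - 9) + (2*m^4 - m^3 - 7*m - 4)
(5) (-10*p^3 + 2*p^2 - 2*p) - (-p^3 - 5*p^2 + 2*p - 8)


(1) = o^5 + 5*o^4 - o^3 - 4*o^2 + 5*o
(2) = 2*n^5 + 7*n^4 - 8*n^2 - 3*n - 5
(3) = 7*a^5 - a^4 - 9*a^2 + 7*a + 2
(4) = 2*m^4 - m^3 + 7*m^2 - 6*m - 13
(5) = -9*p^3 + 7*p^2 - 4*p + 8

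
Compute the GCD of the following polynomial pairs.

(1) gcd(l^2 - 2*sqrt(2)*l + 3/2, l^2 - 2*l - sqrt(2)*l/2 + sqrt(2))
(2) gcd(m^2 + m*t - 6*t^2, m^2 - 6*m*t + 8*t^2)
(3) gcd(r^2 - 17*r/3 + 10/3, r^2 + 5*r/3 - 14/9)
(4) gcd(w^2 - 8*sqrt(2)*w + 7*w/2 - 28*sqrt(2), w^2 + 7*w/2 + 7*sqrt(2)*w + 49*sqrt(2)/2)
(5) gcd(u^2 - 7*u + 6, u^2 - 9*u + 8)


(1) = gcd((l - 3*sqrt(2)/2)*(l - sqrt(2)/2), (l - 2)*(l - sqrt(2)/2)) = l - sqrt(2)/2
(2) = -m + 2*t
(3) = gcd((r - 5)*(r - 2/3), (r - 2/3)*(r + 7/3)) = r - 2/3
(4) = w + 7/2
(5) = u - 1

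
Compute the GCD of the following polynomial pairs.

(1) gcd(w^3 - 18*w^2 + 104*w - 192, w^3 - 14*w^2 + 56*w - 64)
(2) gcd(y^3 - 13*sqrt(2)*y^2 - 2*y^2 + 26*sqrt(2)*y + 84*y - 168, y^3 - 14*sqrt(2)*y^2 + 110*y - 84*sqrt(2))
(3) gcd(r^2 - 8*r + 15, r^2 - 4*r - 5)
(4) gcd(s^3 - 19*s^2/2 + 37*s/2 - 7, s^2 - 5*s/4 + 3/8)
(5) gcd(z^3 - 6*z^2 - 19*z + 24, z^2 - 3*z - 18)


(1) = gcd((w - 8)*(w - 6)*(w - 4), (w - 8)*(w - 4)*(w - 2)) = w^2 - 12*w + 32
(2) = gcd((y - 2)*(y - 7*sqrt(2))*(y - 6*sqrt(2)), (y - 7*sqrt(2))*(y - 6*sqrt(2))*(y - sqrt(2))) = y^2 - 13*sqrt(2)*y + 84
(3) = gcd((r - 5)*(r - 3), (r - 5)*(r + 1)) = r - 5
(4) = s - 1/2
(5) = z + 3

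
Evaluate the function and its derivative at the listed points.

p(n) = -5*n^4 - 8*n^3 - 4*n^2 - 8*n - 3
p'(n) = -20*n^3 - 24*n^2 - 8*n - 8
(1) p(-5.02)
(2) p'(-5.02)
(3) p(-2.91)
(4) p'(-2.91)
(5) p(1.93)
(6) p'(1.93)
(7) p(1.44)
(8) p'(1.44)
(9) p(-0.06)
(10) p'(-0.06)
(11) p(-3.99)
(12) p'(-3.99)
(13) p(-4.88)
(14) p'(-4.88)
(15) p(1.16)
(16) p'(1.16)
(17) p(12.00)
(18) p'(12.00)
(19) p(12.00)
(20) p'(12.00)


(1) = -2226.89
(2) = 1957.47
(3) = -175.00
(4) = 304.89
(5) = -160.23
(6) = -256.62
(7) = -68.20
(8) = -129.01
(9) = -2.53
(10) = -7.60
(11) = -793.84
(12) = 912.26
(13) = -1965.13
(14) = 1783.78
(15) = -39.20
(16) = -80.79
(17) = -118179.00
(18) = -38120.00
(19) = -118179.00
(20) = -38120.00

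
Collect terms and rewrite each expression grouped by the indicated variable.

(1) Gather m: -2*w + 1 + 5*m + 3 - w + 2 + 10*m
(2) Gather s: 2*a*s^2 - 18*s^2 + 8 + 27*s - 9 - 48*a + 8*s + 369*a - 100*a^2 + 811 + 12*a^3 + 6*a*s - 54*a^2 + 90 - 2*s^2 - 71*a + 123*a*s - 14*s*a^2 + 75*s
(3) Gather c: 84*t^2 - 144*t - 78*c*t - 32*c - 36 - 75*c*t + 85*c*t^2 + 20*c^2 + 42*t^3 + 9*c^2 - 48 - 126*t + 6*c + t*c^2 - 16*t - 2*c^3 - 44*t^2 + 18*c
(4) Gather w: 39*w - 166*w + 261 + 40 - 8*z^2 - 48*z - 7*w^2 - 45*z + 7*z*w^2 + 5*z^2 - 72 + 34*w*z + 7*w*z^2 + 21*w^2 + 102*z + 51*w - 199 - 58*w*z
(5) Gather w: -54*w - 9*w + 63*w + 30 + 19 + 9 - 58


(1) = 15*m - 3*w + 6
(2) = 12*a^3 - 154*a^2 + 250*a + s^2*(2*a - 20) + s*(-14*a^2 + 129*a + 110) + 900
(3) = -2*c^3 + c^2*(t + 29) + c*(85*t^2 - 153*t - 8) + 42*t^3 + 40*t^2 - 286*t - 84
(4) = w^2*(7*z + 14) + w*(7*z^2 - 24*z - 76) - 3*z^2 + 9*z + 30
(5) = 0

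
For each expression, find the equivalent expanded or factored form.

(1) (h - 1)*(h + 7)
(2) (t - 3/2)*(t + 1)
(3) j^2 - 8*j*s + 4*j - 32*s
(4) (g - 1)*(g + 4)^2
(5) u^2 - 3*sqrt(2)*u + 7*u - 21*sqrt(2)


(1) = h^2 + 6*h - 7
(2) = t^2 - t/2 - 3/2
(3) = (j + 4)*(j - 8*s)
(4) = g^3 + 7*g^2 + 8*g - 16
(5) = (u + 7)*(u - 3*sqrt(2))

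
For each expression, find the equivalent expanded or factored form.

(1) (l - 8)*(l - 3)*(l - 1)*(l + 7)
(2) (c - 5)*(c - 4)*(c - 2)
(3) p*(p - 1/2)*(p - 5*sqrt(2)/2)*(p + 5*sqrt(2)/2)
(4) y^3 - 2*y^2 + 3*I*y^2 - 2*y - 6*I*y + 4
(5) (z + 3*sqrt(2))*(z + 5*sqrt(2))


(1) = l^4 - 5*l^3 - 49*l^2 + 221*l - 168
(2) = c^3 - 11*c^2 + 38*c - 40
(3) = p^4 - p^3/2 - 25*p^2/2 + 25*p/4
(4) = (y - 2)*(y + I)*(y + 2*I)
(5) = z^2 + 8*sqrt(2)*z + 30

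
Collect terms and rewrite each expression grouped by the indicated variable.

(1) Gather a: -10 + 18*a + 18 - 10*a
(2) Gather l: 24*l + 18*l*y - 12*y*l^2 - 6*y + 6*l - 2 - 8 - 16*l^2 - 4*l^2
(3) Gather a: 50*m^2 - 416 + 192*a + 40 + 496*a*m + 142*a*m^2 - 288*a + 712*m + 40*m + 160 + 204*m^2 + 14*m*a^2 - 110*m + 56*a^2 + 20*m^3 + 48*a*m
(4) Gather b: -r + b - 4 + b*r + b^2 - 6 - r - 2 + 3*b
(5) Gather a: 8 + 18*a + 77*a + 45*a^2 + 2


(1) = 8*a + 8
(2) = l^2*(-12*y - 20) + l*(18*y + 30) - 6*y - 10
(3) = a^2*(14*m + 56) + a*(142*m^2 + 544*m - 96) + 20*m^3 + 254*m^2 + 642*m - 216
(4) = b^2 + b*(r + 4) - 2*r - 12
(5) = 45*a^2 + 95*a + 10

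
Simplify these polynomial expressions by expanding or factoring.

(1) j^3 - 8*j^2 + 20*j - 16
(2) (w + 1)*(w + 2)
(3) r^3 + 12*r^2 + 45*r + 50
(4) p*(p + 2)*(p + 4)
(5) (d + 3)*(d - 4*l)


(1) = (j - 4)*(j - 2)^2
(2) = w^2 + 3*w + 2
(3) = (r + 2)*(r + 5)^2
(4) = p^3 + 6*p^2 + 8*p
(5) = d^2 - 4*d*l + 3*d - 12*l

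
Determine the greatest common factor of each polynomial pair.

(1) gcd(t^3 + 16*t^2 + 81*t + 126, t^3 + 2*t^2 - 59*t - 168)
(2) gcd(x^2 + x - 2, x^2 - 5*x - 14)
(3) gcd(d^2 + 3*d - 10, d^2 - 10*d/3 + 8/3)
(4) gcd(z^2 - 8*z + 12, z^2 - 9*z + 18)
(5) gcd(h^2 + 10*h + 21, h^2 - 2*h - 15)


(1) = gcd((t + 3)*(t + 6)*(t + 7), (t - 8)*(t + 3)*(t + 7)) = t^2 + 10*t + 21
(2) = x + 2
(3) = gcd((d - 2)*(d + 5), (d - 2)*(d - 4/3)) = d - 2
(4) = z - 6
(5) = gcd((h + 3)*(h + 7), (h - 5)*(h + 3)) = h + 3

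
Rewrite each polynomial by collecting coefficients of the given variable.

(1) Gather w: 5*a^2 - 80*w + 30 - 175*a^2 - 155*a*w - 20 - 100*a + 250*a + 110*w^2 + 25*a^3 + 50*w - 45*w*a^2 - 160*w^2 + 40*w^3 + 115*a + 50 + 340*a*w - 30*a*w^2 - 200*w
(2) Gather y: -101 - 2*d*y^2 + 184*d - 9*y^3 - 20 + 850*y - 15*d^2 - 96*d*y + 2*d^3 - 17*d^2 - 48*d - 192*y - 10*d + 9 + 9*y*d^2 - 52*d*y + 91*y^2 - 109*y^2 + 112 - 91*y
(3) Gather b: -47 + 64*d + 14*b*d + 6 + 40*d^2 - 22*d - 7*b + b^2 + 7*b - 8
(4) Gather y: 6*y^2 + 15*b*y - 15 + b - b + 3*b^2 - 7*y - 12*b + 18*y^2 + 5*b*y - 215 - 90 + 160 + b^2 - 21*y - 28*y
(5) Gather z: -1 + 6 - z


(1) = 25*a^3 - 170*a^2 + 265*a + 40*w^3 + w^2*(-30*a - 50) + w*(-45*a^2 + 185*a - 230) + 60
(2) = 2*d^3 - 32*d^2 + 126*d - 9*y^3 + y^2*(-2*d - 18) + y*(9*d^2 - 148*d + 567)
(3) = b^2 + 14*b*d + 40*d^2 + 42*d - 49
(4) = 4*b^2 - 12*b + 24*y^2 + y*(20*b - 56) - 160
(5) = 5 - z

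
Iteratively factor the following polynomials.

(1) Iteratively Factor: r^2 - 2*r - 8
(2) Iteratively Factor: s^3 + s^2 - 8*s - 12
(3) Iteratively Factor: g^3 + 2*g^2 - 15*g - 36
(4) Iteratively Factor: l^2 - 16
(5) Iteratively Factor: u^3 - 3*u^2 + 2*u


(1) = (r + 2)*(r - 4)
(2) = (s + 2)*(s^2 - s - 6) = (s - 3)*(s + 2)*(s + 2)
(3) = (g + 3)*(g^2 - g - 12) = (g + 3)^2*(g - 4)
(4) = (l + 4)*(l - 4)
(5) = (u)*(u^2 - 3*u + 2) = u*(u - 2)*(u - 1)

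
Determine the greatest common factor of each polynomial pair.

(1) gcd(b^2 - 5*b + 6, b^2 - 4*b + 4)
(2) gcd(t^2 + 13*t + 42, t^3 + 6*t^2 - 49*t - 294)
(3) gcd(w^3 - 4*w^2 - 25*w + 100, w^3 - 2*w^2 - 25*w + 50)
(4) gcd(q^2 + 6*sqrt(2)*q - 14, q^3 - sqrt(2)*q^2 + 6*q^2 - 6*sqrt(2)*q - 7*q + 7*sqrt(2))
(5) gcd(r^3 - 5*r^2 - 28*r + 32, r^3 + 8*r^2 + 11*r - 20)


(1) = gcd((b - 3)*(b - 2), (b - 2)^2) = b - 2
(2) = gcd((t + 6)*(t + 7), (t - 7)*(t + 6)*(t + 7)) = t^2 + 13*t + 42
(3) = w^2 - 25
(4) = gcd((q - sqrt(2))*(q + 7*sqrt(2)), (q - 1)*(q + 7)*(q - sqrt(2))) = q - sqrt(2)
(5) = r^2 + 3*r - 4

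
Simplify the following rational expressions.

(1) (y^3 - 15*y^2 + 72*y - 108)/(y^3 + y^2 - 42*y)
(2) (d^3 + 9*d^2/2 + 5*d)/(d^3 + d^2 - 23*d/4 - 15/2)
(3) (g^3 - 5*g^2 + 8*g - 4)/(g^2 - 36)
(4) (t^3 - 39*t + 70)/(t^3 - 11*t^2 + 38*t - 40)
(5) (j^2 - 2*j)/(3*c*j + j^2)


(1) = (y^2 - 9*y + 18)/(y^2 + 7*y)
(2) = (4*d^2 + 10*d)/(4*d^2 - 4*d - 15)
(3) = (g^3 - 5*g^2 + 8*g - 4)/(g^2 - 36)
(4) = (t + 7)/(t - 4)
(5) = (j - 2)/(3*c + j)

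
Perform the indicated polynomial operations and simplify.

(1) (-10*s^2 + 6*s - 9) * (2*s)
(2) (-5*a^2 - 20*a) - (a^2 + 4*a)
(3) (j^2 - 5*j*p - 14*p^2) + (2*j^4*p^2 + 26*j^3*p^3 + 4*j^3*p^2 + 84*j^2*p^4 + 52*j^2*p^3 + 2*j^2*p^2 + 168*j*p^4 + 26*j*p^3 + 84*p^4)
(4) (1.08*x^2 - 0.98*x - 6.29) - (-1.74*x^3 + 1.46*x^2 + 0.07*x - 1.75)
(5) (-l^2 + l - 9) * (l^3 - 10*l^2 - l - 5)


(1) = -20*s^3 + 12*s^2 - 18*s
(2) = -6*a^2 - 24*a
(3) = 2*j^4*p^2 + 26*j^3*p^3 + 4*j^3*p^2 + 84*j^2*p^4 + 52*j^2*p^3 + 2*j^2*p^2 + j^2 + 168*j*p^4 + 26*j*p^3 - 5*j*p + 84*p^4 - 14*p^2
(4) = 1.74*x^3 - 0.38*x^2 - 1.05*x - 4.54
(5) = -l^5 + 11*l^4 - 18*l^3 + 94*l^2 + 4*l + 45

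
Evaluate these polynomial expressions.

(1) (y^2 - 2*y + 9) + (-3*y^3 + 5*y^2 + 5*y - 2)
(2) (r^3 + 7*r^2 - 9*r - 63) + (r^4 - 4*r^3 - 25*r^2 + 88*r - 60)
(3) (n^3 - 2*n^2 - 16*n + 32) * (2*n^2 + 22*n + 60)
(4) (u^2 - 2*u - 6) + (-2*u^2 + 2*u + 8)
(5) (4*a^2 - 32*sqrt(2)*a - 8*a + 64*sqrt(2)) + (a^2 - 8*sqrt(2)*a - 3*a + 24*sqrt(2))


(1) = -3*y^3 + 6*y^2 + 3*y + 7
(2) = r^4 - 3*r^3 - 18*r^2 + 79*r - 123
(3) = 2*n^5 + 18*n^4 - 16*n^3 - 408*n^2 - 256*n + 1920
(4) = 2 - u^2
(5) = 5*a^2 - 40*sqrt(2)*a - 11*a + 88*sqrt(2)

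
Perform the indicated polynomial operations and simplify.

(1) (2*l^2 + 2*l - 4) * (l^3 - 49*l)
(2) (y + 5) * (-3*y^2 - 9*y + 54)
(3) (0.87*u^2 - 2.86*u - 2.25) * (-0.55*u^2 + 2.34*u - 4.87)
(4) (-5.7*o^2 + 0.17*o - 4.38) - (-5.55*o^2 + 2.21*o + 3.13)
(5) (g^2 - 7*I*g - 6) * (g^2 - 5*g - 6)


(1) = 2*l^5 + 2*l^4 - 102*l^3 - 98*l^2 + 196*l
(2) = -3*y^3 - 24*y^2 + 9*y + 270
(3) = -0.4785*u^4 + 3.6088*u^3 - 9.6918*u^2 + 8.6632*u + 10.9575
(4) = -0.15*o^2 - 2.04*o - 7.51
(5) = g^4 - 5*g^3 - 7*I*g^3 - 12*g^2 + 35*I*g^2 + 30*g + 42*I*g + 36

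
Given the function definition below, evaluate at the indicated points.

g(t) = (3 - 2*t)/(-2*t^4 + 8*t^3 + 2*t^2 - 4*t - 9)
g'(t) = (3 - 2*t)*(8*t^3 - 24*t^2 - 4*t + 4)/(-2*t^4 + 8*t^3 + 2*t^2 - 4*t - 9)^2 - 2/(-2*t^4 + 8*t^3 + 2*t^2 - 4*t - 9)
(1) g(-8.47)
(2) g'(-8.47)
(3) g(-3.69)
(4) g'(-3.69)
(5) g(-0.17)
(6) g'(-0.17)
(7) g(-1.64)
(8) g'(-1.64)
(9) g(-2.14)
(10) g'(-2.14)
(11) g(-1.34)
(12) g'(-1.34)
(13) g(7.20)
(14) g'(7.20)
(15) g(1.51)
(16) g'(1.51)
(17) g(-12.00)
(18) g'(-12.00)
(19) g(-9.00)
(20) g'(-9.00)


(1) = -0.00
(2) = -0.00
(3) = -0.01
(4) = -0.01
(5) = -0.40
(6) = 0.43
(7) = -0.13
(8) = -0.21
(9) = -0.07
(10) = -0.08
(11) = -0.22
(12) = -0.38
(13) = 0.00
(14) = -0.00
(15) = -0.00
(16) = -0.29
(17) = -0.00
(18) = -0.00
(19) = -0.00
(20) = -0.00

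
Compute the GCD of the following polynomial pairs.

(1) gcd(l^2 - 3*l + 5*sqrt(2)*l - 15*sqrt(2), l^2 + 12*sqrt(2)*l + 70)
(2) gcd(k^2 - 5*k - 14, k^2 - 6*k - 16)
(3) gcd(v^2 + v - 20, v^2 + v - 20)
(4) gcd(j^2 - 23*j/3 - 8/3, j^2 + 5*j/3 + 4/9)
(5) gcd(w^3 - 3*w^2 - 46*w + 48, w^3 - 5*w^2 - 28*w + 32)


(1) = l + 5*sqrt(2)
(2) = k + 2
(3) = gcd((v - 4)*(v + 5), (v - 4)*(v + 5)) = v^2 + v - 20
(4) = gcd((j - 8)*(j + 1/3), (j + 1/3)*(j + 4/3)) = j + 1/3
(5) = gcd((w - 8)*(w - 1)*(w + 6), (w - 8)*(w - 1)*(w + 4)) = w^2 - 9*w + 8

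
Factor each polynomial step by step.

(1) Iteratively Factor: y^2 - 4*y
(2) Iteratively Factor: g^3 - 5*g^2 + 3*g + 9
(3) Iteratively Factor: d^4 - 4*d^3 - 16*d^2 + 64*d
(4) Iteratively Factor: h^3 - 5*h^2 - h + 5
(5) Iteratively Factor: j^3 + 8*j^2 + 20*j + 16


(1) = (y)*(y - 4)
(2) = (g - 3)*(g^2 - 2*g - 3) = (g - 3)*(g + 1)*(g - 3)
(3) = (d + 4)*(d^3 - 8*d^2 + 16*d) = (d - 4)*(d + 4)*(d^2 - 4*d) = d*(d - 4)*(d + 4)*(d - 4)
(4) = (h + 1)*(h^2 - 6*h + 5) = (h - 1)*(h + 1)*(h - 5)
(5) = (j + 4)*(j^2 + 4*j + 4) = (j + 2)*(j + 4)*(j + 2)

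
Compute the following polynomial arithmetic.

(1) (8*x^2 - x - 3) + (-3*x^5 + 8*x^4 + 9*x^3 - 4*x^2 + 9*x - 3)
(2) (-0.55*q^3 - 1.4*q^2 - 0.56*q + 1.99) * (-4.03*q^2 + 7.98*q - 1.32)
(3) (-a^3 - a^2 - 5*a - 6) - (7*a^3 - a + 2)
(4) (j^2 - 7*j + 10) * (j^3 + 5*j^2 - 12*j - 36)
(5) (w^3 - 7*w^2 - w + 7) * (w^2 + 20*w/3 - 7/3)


(1) = -3*x^5 + 8*x^4 + 9*x^3 + 4*x^2 + 8*x - 6
(2) = 2.2165*q^5 + 1.253*q^4 - 8.1892*q^3 - 10.6405*q^2 + 16.6194*q - 2.6268
(3) = -8*a^3 - a^2 - 4*a - 8
(4) = j^5 - 2*j^4 - 37*j^3 + 98*j^2 + 132*j - 360
(5) = w^5 - w^4/3 - 50*w^3 + 50*w^2/3 + 49*w - 49/3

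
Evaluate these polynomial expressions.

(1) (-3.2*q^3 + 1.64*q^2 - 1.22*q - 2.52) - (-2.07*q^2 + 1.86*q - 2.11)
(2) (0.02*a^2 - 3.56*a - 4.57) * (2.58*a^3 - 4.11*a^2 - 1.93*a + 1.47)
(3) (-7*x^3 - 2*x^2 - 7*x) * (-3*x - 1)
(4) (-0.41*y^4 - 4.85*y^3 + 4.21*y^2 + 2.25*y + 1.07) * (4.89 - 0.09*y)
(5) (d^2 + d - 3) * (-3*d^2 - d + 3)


(1) = -3.2*q^3 + 3.71*q^2 - 3.08*q - 0.41
(2) = 0.0516*a^5 - 9.267*a^4 + 2.8024*a^3 + 25.6829*a^2 + 3.5869*a - 6.7179
(3) = 21*x^4 + 13*x^3 + 23*x^2 + 7*x
(4) = 0.0369*y^5 - 1.5684*y^4 - 24.0954*y^3 + 20.3844*y^2 + 10.9062*y + 5.2323
(5) = -3*d^4 - 4*d^3 + 11*d^2 + 6*d - 9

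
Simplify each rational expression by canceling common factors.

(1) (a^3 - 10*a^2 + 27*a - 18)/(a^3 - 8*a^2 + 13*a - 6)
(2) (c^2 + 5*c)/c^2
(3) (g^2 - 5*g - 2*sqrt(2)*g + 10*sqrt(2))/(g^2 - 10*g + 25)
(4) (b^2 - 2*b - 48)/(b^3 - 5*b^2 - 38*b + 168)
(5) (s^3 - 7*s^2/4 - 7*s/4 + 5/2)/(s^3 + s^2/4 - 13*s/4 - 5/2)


(1) = (a - 3)/(a - 1)
(2) = (c + 5)/c
(3) = (g - 2*sqrt(2))/(g - 5)
(4) = (b - 8)/(b^2 - 11*b + 28)
(5) = (s - 1)/(s + 1)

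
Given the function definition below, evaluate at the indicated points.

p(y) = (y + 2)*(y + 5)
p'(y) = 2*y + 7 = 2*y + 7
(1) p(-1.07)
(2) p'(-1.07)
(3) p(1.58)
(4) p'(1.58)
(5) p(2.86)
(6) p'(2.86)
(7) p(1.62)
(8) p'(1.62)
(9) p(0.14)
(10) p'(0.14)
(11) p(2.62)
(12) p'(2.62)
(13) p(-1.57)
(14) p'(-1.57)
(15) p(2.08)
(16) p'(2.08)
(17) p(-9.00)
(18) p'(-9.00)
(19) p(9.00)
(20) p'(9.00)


(1) = 3.65
(2) = 4.86
(3) = 23.56
(4) = 10.16
(5) = 38.20
(6) = 12.72
(7) = 23.96
(8) = 10.24
(9) = 11.00
(10) = 7.28
(11) = 35.20
(12) = 12.24
(13) = 1.47
(14) = 3.86
(15) = 28.89
(16) = 11.16
(17) = 28.00
(18) = -11.00
(19) = 154.00
(20) = 25.00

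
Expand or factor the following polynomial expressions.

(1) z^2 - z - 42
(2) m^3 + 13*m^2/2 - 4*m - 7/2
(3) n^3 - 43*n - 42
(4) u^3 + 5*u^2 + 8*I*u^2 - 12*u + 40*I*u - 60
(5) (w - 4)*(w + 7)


(1) = (z - 7)*(z + 6)
(2) = (m - 1)*(m + 1/2)*(m + 7)
(3) = (n - 7)*(n + 1)*(n + 6)
(4) = (u + 5)*(u + 2*I)*(u + 6*I)
(5) = w^2 + 3*w - 28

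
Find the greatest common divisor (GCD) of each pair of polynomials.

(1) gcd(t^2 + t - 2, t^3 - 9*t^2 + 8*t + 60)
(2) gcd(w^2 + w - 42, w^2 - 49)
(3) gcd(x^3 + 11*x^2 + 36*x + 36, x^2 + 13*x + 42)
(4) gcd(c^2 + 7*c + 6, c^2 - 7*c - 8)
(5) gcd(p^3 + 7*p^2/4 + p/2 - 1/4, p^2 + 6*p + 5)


(1) = t + 2
(2) = gcd((w - 6)*(w + 7), (w - 7)*(w + 7)) = w + 7
(3) = x + 6
(4) = c + 1
(5) = p + 1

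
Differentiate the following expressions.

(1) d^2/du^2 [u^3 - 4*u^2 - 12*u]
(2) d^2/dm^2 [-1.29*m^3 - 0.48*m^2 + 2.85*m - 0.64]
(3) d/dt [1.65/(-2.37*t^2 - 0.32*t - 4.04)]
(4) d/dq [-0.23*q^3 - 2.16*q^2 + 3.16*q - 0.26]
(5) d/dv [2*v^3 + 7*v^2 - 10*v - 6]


(1) = 6*u - 8
(2) = -7.74*m - 0.96
(3) = (7.821*t + 0.528)/(2.37*t^2 + 0.32*t + 4.04)^2
(4) = -0.69*q^2 - 4.32*q + 3.16
(5) = 6*v^2 + 14*v - 10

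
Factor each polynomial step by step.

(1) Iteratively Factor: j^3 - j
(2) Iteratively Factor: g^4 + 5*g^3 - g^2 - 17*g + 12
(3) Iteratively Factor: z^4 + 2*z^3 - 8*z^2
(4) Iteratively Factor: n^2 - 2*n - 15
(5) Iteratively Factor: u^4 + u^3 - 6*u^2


(1) = (j - 1)*(j^2 + j) = j*(j - 1)*(j + 1)
(2) = (g - 1)*(g^3 + 6*g^2 + 5*g - 12) = (g - 1)^2*(g^2 + 7*g + 12) = (g - 1)^2*(g + 4)*(g + 3)
(3) = (z - 2)*(z^3 + 4*z^2) = z*(z - 2)*(z^2 + 4*z) = z^2*(z - 2)*(z + 4)
(4) = (n - 5)*(n + 3)
(5) = (u - 2)*(u^3 + 3*u^2) = u*(u - 2)*(u^2 + 3*u) = u^2*(u - 2)*(u + 3)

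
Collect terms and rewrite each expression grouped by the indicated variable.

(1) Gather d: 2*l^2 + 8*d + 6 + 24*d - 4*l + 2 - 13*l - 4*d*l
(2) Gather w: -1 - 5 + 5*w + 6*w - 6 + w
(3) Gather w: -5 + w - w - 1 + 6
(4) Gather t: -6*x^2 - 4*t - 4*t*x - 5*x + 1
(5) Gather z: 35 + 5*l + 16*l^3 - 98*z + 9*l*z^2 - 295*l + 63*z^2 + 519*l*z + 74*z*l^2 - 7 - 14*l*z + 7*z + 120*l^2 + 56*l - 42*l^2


(1) = d*(32 - 4*l) + 2*l^2 - 17*l + 8
(2) = 12*w - 12
(3) = 0
(4) = t*(-4*x - 4) - 6*x^2 - 5*x + 1
(5) = 16*l^3 + 78*l^2 - 234*l + z^2*(9*l + 63) + z*(74*l^2 + 505*l - 91) + 28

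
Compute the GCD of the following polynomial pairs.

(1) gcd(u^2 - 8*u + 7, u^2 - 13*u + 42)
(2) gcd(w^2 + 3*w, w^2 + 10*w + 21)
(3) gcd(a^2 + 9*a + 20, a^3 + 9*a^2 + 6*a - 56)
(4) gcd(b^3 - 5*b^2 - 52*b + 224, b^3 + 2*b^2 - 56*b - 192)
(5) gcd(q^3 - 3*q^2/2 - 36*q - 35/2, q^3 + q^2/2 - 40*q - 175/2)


(1) = gcd((u - 7)*(u - 1), (u - 7)*(u - 6)) = u - 7
(2) = w + 3
(3) = a + 4
(4) = b - 8
(5) = gcd((q - 7)*(q + 1/2)*(q + 5), (q - 7)*(q + 5/2)*(q + 5)) = q^2 - 2*q - 35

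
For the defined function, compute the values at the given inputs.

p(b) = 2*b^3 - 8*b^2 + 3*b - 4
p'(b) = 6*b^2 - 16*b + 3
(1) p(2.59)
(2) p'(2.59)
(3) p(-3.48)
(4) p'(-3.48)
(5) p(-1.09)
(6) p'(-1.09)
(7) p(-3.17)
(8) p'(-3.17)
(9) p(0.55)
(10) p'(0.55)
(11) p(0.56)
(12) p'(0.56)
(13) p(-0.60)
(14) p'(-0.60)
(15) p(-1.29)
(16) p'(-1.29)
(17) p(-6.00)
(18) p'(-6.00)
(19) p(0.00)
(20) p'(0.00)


(1) = -15.15
(2) = 1.81
(3) = -195.61
(4) = 131.34
(5) = -19.36
(6) = 27.57
(7) = -157.61
(8) = 114.01
(9) = -4.44
(10) = -3.99
(11) = -4.48
(12) = -4.08
(13) = -9.11
(14) = 14.76
(15) = -25.48
(16) = 33.62
(17) = -742.00
(18) = 315.00
(19) = -4.00
(20) = 3.00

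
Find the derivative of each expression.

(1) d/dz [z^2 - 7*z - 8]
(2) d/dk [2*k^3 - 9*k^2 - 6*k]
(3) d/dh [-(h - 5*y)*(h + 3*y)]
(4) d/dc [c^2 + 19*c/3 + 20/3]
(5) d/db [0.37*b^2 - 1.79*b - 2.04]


(1) = 2*z - 7
(2) = 6*k^2 - 18*k - 6
(3) = -2*h + 2*y
(4) = 2*c + 19/3
(5) = 0.74*b - 1.79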